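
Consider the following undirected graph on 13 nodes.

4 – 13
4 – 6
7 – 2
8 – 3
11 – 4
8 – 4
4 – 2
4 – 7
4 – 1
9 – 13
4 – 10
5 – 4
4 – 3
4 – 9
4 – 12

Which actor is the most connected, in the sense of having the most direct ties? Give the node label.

4

Degrees — 1:1, 2:2, 3:2, 4:12, 5:1, 6:1, 7:2, 8:2, 9:2, 10:1, 11:1, 12:1, 13:2.
The maximum is 12, attained only by 4.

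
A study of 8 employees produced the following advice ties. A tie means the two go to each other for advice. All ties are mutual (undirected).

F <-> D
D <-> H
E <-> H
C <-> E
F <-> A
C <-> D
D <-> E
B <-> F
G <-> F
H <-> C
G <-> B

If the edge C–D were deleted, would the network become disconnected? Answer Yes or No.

No

Even without that edge, C still reaches D via C – H – D, so the network stays connected. Not a bridge.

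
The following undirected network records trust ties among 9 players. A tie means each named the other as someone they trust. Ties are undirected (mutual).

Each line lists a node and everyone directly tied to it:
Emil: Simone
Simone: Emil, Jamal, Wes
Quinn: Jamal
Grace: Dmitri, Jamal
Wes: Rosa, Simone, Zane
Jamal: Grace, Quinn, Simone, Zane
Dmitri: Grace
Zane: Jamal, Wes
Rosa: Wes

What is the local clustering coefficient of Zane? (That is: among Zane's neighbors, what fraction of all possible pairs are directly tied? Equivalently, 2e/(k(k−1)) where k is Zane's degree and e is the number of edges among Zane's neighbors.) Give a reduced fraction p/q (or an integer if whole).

Zane's neighbors: Jamal and Wes (k = 2).
Possible neighbor pairs: C(2,2) = 1. Edges among them: none → e = 0.
Clustering(Zane) = 0/1.

0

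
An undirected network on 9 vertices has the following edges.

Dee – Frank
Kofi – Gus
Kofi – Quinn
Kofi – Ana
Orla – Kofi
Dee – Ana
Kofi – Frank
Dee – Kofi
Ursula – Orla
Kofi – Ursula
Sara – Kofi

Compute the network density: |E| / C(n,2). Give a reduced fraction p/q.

11/36

There are 11 edges and 9 nodes, so the maximum possible is C(9,2) = 36.
Density = 11/36.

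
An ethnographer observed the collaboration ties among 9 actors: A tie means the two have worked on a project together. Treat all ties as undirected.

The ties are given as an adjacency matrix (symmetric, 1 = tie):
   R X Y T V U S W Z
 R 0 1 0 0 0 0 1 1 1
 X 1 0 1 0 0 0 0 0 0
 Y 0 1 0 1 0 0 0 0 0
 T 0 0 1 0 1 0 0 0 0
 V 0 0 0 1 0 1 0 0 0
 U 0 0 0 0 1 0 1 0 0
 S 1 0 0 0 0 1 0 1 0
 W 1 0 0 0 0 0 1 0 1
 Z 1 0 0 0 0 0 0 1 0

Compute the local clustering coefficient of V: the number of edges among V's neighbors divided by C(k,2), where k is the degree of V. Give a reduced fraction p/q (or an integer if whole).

0

V's neighbors: T and U (k = 2).
Possible neighbor pairs: C(2,2) = 1. Edges among them: none → e = 0.
Clustering(V) = 0/1.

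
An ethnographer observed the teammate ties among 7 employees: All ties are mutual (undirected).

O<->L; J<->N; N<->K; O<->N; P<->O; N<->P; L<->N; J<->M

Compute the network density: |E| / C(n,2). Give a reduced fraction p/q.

8/21

There are 8 edges and 7 nodes, so the maximum possible is C(7,2) = 21.
Density = 8/21.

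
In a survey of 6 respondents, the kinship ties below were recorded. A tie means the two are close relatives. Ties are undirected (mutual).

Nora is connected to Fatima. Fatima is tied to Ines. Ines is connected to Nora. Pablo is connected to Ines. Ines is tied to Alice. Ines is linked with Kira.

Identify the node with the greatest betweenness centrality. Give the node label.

Ines

Unnormalized betweenness of each node: Alice:0, Fatima:0, Ines:9, Kira:0, Nora:0, Pablo:0.
Ines has the largest value, 9, making it the main broker — the node through which the most shortest paths run.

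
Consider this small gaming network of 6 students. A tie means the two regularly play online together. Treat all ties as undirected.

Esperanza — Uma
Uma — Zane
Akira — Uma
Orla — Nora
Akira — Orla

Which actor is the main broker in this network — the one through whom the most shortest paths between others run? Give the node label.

Uma

Unnormalized betweenness of each node: Akira:6, Esperanza:0, Nora:0, Orla:4, Uma:7, Zane:0.
Uma has the largest value, 7, making it the main broker — the node through which the most shortest paths run.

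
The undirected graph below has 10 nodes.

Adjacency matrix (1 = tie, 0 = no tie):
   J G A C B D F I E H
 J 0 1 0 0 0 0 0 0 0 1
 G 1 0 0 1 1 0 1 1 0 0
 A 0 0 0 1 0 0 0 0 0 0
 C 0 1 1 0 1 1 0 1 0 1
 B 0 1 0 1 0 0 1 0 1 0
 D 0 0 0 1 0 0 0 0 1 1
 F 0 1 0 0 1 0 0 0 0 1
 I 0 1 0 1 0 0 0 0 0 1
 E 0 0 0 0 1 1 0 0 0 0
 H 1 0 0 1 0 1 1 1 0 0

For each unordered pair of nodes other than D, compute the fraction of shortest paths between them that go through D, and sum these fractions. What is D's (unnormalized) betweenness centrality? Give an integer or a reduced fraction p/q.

3

Pairs whose geodesics pass through D — J–E: 1/2; A–E: 1/2; C–E: 1/2; I–E: 2/4; E–H: 1.
All other pairs contribute 0.
Summing the contributions gives betweenness(D) = 3.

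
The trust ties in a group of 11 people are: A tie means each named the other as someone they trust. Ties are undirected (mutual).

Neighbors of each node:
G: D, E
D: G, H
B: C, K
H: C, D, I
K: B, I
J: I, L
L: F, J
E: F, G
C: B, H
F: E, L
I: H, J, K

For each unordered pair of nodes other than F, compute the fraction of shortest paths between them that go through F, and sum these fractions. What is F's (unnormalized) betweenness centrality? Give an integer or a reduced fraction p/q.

5

Pairs whose geodesics pass through F — L–D: 1/2; L–G: 1; L–E: 1; J–G: 1/2; J–E: 1; I–E: 1/2; K–E: 1/2.
All other pairs contribute 0.
Summing the contributions gives betweenness(F) = 5.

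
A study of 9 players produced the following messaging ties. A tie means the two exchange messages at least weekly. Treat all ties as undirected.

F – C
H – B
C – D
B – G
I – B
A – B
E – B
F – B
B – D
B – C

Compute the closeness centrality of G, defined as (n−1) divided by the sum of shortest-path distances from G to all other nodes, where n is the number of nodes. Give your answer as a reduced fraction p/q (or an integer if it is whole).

8/15

Distances from G: A:2, B:1, C:2, D:2, E:2, F:2, H:2, I:2. Sum = 15.
n = 9, so closeness = 8/15.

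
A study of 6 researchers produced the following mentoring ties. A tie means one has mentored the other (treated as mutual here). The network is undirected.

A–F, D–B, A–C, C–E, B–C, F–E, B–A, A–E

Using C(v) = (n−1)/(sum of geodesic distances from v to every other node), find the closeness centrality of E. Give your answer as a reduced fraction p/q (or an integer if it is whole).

Distances from E: A:1, B:2, C:1, D:3, F:1. Sum = 8.
n = 6, so closeness = 5/8.

5/8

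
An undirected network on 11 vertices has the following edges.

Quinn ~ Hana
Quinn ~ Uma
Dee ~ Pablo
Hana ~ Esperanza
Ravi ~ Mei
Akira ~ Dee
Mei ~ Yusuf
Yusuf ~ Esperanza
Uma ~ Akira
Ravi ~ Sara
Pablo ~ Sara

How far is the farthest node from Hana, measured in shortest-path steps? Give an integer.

5

Distances from Hana: Akira:3, Dee:4, Esperanza:1, Mei:3, Pablo:5, Quinn:1, Ravi:4, Sara:5, Uma:2, Yusuf:2.
The largest is 5 (to Pablo and Sara), so the eccentricity of Hana is 5.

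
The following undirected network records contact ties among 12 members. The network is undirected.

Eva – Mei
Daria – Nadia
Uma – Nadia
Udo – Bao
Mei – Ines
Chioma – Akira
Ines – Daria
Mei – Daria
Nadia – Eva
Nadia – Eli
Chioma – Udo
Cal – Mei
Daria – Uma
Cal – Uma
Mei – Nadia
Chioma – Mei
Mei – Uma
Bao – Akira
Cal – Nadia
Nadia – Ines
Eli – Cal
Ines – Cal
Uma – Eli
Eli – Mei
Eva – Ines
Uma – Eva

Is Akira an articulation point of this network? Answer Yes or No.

Even without Akira, every remaining node can still reach every other (the residual graph is connected), so Akira is not a cut vertex.

No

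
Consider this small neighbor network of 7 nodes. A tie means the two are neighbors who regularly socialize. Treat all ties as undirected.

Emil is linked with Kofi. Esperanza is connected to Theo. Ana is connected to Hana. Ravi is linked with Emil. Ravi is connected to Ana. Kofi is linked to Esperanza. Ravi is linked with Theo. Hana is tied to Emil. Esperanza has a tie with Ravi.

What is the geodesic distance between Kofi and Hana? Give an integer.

One shortest route is Kofi – Emil – Hana, which uses 2 edges, and Kofi and Hana are not directly tied, so nothing shorter exists. So d(Kofi,Hana) = 2.

2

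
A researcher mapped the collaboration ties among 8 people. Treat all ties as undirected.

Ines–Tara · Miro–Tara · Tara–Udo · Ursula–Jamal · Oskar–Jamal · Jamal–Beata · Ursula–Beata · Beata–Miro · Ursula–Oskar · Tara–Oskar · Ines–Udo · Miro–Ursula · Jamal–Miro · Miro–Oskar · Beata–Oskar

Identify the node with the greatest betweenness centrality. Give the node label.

Tara

Unnormalized betweenness of each node: Beata:0, Ines:0, Jamal:0, Miro:9/2, Oskar:9/2, Tara:10, Udo:0, Ursula:0.
Tara has the largest value, 10, making it the main broker — the node through which the most shortest paths run.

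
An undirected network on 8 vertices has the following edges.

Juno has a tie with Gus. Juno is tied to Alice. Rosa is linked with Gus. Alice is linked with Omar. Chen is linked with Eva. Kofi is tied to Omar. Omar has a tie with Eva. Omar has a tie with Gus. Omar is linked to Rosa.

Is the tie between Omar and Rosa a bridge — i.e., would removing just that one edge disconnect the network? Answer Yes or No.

Even without that edge, Omar still reaches Rosa via Omar – Gus – Rosa, so the network stays connected. Not a bridge.

No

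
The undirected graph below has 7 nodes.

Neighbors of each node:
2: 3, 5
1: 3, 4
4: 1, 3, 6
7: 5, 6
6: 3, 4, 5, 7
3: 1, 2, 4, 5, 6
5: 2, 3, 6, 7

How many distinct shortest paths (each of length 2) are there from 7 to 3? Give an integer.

The shortest distance is 2. The length-2 paths are: 7–6–3; 7–5–3.
That gives 2 distinct shortest paths.

2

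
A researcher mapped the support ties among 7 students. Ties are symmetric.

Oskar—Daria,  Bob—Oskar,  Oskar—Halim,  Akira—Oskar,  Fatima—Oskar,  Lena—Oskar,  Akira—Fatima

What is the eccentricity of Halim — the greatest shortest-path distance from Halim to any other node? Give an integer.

Distances from Halim: Akira:2, Bob:2, Daria:2, Fatima:2, Lena:2, Oskar:1.
The largest is 2 (to Akira, Bob, Daria, Lena, and Fatima), so the eccentricity of Halim is 2.

2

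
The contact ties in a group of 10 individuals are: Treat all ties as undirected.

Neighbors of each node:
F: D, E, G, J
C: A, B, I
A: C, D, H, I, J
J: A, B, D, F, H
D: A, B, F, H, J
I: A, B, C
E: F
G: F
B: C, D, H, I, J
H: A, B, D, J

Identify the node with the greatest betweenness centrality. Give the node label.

Unnormalized betweenness of each node: A:6, B:6, C:1/5, D:77/10, E:0, F:15, G:0, H:1/5, I:1/5, J:77/10.
F has the largest value, 15, making it the main broker — the node through which the most shortest paths run.

F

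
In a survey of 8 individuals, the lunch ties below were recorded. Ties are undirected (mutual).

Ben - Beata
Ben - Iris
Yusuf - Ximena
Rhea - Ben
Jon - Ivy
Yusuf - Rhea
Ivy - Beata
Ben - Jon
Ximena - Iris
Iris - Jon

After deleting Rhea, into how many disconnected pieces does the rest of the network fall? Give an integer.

Rhea's neighbors (Ben and Yusuf) remain reachable from one another through other ties, so the rest of the network stays in one piece.

1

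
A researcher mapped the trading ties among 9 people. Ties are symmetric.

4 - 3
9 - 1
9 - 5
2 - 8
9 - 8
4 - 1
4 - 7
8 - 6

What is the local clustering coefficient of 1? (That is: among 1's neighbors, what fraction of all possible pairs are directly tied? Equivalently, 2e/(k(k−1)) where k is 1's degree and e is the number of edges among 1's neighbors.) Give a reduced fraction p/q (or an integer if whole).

0

1's neighbors: 4 and 9 (k = 2).
Possible neighbor pairs: C(2,2) = 1. Edges among them: none → e = 0.
Clustering(1) = 0/1.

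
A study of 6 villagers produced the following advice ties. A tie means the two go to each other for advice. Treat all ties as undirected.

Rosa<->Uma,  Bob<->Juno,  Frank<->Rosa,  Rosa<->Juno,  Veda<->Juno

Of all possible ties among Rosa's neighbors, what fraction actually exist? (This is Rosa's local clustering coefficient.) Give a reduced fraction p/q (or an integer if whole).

Rosa's neighbors: Frank, Juno, and Uma (k = 3).
Possible neighbor pairs: C(3,2) = 3. Edges among them: none → e = 0.
Clustering(Rosa) = 0/3 = 0.

0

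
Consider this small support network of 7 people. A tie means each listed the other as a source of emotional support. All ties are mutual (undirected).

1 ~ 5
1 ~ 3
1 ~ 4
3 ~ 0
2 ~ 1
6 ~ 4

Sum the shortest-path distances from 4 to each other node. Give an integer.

11

Distances from 4: 0:3, 1:1, 2:2, 3:2, 5:2, 6:1.
Sum = 3 + 1 + 2 + 2 + 2 + 1 = 11.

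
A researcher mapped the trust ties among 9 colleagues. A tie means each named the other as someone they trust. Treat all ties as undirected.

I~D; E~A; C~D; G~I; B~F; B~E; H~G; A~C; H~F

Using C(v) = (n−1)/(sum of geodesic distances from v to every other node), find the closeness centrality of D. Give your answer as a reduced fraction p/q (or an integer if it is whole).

2/5

Distances from D: A:2, B:4, C:1, E:3, F:4, G:2, H:3, I:1. Sum = 20.
n = 9, so closeness = 8/20 = 2/5.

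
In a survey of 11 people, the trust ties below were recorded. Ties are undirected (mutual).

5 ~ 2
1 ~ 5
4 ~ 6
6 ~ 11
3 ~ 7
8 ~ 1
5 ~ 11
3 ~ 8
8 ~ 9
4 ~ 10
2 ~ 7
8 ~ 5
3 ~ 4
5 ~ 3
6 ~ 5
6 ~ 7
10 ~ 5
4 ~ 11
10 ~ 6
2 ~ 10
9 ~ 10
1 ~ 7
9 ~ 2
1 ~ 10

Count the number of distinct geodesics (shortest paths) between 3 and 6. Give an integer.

3

The shortest distance is 2. The length-2 paths are: 3–5–6; 3–4–6; 3–7–6.
That gives 3 distinct shortest paths.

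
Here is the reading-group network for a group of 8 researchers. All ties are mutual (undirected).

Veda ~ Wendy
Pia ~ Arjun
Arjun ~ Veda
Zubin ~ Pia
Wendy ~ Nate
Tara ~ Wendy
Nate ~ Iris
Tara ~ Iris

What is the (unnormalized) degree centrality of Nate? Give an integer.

Nate is directly tied to Iris and Wendy. That is 2 neighbors, so the degree of Nate is 2.

2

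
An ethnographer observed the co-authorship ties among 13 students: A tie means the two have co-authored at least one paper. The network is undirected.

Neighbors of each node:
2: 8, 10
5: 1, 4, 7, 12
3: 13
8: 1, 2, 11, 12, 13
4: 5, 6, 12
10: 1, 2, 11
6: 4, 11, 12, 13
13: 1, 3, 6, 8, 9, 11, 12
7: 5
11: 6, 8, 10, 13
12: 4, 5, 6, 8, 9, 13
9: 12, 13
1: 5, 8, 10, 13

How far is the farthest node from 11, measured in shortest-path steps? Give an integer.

Distances from 11: 1:2, 2:2, 3:2, 4:2, 5:3, 6:1, 7:4, 8:1, 9:2, 10:1, 12:2, 13:1.
The largest is 4 (to 7), so the eccentricity of 11 is 4.

4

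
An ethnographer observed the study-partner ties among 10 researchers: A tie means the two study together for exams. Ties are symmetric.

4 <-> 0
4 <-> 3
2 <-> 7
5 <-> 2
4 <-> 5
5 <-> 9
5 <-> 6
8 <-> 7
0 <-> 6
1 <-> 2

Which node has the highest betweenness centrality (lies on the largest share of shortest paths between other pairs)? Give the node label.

5

Unnormalized betweenness of each node: 0:1, 1:0, 2:20, 3:0, 4:11, 5:25, 6:3, 7:8, 8:0, 9:0.
5 has the largest value, 25, making it the main broker — the node through which the most shortest paths run.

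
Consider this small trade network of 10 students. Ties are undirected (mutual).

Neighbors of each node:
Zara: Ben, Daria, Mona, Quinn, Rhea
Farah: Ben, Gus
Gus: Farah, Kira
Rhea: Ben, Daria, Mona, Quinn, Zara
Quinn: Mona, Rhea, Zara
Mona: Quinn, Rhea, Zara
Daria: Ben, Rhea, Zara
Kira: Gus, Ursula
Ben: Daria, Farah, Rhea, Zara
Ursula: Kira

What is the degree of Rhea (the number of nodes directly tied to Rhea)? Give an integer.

Rhea is directly tied to Ben, Daria, Mona, Quinn, and Zara. That is 5 neighbors, so the degree of Rhea is 5.

5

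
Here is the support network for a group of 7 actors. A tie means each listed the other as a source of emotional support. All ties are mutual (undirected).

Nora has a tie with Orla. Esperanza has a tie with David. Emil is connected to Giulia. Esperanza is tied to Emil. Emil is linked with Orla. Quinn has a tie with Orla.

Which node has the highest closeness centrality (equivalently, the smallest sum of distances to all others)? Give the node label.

Emil

Farness (sum of distances to all others) for each node — David:17, Emil:9, Esperanza:12, Giulia:14, Nora:15, Orla:10, Quinn:15.
The smallest farness is 9, for Emil, so Emil has the highest closeness.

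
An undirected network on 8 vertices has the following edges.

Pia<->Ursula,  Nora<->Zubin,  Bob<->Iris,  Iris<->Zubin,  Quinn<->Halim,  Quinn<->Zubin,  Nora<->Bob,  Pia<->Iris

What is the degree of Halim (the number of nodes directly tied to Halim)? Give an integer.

1

Halim is directly tied to Quinn. That is 1 neighbor, so the degree of Halim is 1.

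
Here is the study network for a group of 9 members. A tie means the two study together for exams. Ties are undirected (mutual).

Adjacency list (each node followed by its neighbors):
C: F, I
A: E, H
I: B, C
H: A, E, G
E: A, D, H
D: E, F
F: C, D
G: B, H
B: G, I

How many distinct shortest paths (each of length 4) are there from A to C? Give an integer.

1

The shortest distance is 4, and the only length-4 path is A–E–D–F–C. So there is exactly 1 shortest path.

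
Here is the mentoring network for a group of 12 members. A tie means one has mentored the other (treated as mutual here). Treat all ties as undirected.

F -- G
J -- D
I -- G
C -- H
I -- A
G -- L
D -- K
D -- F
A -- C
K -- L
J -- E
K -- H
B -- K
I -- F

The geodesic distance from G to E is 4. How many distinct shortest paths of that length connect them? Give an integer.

1

The shortest distance is 4, and the only length-4 path is G–F–D–J–E. So there is exactly 1 shortest path.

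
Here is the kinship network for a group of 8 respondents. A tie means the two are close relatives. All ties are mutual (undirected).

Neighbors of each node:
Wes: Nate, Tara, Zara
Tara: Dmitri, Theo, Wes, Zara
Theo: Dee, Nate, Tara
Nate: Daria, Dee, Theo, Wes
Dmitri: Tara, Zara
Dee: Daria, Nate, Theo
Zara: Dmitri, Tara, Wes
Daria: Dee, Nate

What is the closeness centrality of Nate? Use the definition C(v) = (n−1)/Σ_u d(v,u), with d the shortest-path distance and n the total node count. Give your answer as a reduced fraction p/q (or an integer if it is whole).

7/11

Distances from Nate: Daria:1, Dee:1, Dmitri:3, Tara:2, Theo:1, Wes:1, Zara:2. Sum = 11.
n = 8, so closeness = 7/11.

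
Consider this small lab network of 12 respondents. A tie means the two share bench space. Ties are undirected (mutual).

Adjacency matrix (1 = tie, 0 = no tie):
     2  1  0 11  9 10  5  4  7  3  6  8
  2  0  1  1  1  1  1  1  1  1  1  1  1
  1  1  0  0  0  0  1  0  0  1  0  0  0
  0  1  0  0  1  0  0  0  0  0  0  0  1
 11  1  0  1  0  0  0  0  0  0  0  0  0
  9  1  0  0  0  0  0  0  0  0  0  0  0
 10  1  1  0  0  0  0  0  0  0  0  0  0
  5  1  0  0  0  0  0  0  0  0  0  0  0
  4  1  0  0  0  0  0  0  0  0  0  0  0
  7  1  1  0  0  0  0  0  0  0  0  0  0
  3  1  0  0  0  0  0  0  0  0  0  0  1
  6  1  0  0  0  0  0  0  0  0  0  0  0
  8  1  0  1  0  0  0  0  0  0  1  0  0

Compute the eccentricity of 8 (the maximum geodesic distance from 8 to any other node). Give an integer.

2

Distances from 8: 0:1, 1:2, 2:1, 3:1, 4:2, 5:2, 6:2, 7:2, 9:2, 10:2, 11:2.
The largest is 2 (to 1, 11, 9, 10, 5, 4, 7, and 6), so the eccentricity of 8 is 2.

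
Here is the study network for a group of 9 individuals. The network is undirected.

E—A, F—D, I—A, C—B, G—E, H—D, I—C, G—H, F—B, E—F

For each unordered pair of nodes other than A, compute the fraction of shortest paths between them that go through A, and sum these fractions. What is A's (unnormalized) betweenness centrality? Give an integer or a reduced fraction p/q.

5

Pairs whose geodesics pass through A — F–I: 1/2; C–E: 1/2; C–G: 1/2; I–E: 1; I–G: 1; I–H: 1; I–D: 1/2.
All other pairs contribute 0.
Summing the contributions gives betweenness(A) = 5.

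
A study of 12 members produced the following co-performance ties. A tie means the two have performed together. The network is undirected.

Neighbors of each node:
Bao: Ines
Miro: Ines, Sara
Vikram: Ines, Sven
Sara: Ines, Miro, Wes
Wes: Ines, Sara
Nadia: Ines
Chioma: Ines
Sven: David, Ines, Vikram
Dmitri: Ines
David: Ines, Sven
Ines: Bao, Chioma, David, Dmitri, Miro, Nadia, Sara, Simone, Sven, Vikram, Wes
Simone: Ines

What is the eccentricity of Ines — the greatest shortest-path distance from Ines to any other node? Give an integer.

1

Distances from Ines: Bao:1, Chioma:1, David:1, Dmitri:1, Miro:1, Nadia:1, Sara:1, Simone:1, Sven:1, Vikram:1, Wes:1.
The largest is 1 (to Vikram, Sven, Nadia, Simone, Bao, Chioma, Dmitri, Wes, Miro, David, and Sara), so the eccentricity of Ines is 1.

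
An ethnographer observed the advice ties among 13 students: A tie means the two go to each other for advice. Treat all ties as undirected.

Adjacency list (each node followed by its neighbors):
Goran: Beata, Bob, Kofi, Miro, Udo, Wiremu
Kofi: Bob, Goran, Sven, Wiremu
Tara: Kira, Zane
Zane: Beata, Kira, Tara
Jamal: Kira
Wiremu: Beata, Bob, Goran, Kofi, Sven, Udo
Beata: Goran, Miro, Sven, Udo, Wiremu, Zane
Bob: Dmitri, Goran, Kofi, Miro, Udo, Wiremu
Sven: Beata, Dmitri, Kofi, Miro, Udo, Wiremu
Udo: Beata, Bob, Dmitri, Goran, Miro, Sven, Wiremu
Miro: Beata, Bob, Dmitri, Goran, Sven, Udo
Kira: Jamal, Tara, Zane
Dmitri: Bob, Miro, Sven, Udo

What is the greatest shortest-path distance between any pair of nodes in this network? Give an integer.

Eccentricity of each node (its greatest distance to any other): Beata:3, Bob:5, Dmitri:5, Goran:4, Jamal:5, Kira:4, Kofi:5, Miro:4, Sven:4, Tara:4, Udo:4, Wiremu:4, Zane:3.
The maximum eccentricity is 5, realized for instance by the pair Jamal–Bob via Jamal – Kira – Zane – Beata – Miro – Bob. So the diameter is 5.

5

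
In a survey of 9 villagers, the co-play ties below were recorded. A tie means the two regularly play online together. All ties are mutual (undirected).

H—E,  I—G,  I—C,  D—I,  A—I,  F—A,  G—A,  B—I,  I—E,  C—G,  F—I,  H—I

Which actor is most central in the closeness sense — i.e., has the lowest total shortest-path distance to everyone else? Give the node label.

I

Farness (sum of distances to all others) for each node — A:13, B:15, C:14, D:15, E:14, F:14, G:13, H:14, I:8.
The smallest farness is 8, for I, so I has the highest closeness.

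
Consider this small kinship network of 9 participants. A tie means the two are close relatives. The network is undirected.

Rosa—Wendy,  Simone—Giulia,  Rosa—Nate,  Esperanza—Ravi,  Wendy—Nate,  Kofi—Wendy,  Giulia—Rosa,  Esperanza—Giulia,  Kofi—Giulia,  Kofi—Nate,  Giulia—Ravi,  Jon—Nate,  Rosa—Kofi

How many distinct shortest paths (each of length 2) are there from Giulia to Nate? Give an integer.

The shortest distance is 2. The length-2 paths are: Giulia–Kofi–Nate; Giulia–Rosa–Nate.
That gives 2 distinct shortest paths.

2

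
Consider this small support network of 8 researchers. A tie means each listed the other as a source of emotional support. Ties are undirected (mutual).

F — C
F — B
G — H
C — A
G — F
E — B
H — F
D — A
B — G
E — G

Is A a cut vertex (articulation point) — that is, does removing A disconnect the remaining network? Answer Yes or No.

Yes

Removing A leaves {B, C, E, F, G, and H} with no path to {D}, so the network splits into 2 components. A is a cut vertex.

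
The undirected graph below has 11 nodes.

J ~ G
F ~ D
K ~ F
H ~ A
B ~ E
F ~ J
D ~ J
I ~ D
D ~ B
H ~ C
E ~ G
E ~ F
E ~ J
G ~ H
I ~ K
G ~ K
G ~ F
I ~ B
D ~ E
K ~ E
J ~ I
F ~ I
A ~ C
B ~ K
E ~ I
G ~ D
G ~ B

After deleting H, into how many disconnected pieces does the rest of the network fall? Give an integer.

2

Without H, the remaining ties split the others into: {B, D, E, F, G, I, J, K}; {A, C}.
That's 2 separate components.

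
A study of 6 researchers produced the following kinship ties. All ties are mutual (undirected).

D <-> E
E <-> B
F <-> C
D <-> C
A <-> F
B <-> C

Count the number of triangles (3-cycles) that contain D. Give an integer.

D's neighbors are C and E, but none of them are tied to each other, so no triangle contains D.

0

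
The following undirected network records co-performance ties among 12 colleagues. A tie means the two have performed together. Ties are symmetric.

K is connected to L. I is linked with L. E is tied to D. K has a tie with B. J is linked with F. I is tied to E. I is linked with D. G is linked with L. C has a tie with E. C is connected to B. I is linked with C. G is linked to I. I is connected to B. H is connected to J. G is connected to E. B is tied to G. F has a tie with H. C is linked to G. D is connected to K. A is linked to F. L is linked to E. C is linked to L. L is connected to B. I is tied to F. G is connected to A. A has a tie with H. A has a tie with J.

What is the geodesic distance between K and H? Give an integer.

One shortest route is K – B – G – A – H, which uses 4 edges, and at distance 3 from K we only reach {A, F}, which does not include H. So d(K,H) = 4.

4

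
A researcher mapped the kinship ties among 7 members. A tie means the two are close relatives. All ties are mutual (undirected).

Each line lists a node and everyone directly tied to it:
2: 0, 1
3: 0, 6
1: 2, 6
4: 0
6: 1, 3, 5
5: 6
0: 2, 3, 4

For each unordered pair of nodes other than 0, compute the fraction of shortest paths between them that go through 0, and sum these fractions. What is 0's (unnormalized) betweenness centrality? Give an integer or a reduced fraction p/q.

6

Pairs whose geodesics pass through 0 — 6–4: 1; 5–4: 1; 1–4: 1; 4–2: 1; 4–3: 1; 2–3: 1.
All other pairs contribute 0.
Summing the contributions gives betweenness(0) = 6.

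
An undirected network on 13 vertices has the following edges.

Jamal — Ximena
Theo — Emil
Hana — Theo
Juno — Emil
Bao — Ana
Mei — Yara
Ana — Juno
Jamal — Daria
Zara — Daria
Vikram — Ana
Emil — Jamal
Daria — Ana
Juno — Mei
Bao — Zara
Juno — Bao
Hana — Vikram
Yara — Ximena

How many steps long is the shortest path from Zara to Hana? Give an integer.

4

One shortest route is Zara – Daria – Ana – Vikram – Hana, which uses 4 edges, and at distance 3 from Zara we only reach {Emil, Mei, Vikram, Ximena}, which does not include Hana. So d(Zara,Hana) = 4.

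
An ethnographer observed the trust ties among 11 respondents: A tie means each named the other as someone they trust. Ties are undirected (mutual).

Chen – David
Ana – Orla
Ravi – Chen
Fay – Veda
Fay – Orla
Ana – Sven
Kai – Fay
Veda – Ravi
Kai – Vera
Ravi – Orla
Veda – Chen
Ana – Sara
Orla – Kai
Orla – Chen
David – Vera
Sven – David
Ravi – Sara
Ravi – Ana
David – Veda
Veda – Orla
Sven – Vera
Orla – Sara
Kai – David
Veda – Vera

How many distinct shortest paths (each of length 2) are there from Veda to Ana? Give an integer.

The shortest distance is 2. The length-2 paths are: Veda–Ravi–Ana; Veda–Orla–Ana.
That gives 2 distinct shortest paths.

2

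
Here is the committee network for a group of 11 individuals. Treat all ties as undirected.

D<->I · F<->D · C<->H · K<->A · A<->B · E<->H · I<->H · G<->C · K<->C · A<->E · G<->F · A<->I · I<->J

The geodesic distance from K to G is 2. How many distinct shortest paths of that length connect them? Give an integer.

1

The shortest distance is 2, and the only length-2 path is K–C–G. So there is exactly 1 shortest path.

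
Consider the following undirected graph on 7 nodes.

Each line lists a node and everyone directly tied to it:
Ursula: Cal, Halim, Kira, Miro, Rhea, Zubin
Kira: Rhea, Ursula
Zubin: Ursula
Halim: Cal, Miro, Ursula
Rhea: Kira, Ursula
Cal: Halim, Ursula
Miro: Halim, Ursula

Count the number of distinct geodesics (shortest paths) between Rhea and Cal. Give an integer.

The shortest distance is 2, and the only length-2 path is Rhea–Ursula–Cal. So there is exactly 1 shortest path.

1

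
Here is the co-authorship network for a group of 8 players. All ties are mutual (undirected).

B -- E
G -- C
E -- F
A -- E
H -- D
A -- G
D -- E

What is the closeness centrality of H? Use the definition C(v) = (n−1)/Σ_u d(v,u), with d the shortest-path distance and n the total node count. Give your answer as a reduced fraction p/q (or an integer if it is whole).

1/3

Distances from H: A:3, B:3, C:5, D:1, E:2, F:3, G:4. Sum = 21.
n = 8, so closeness = 7/21 = 1/3.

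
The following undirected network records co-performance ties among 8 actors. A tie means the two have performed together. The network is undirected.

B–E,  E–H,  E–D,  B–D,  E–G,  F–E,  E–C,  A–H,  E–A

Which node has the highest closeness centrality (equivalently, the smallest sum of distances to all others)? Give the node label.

E

Farness (sum of distances to all others) for each node — A:12, B:12, C:13, D:12, E:7, F:13, G:13, H:12.
The smallest farness is 7, for E, so E has the highest closeness.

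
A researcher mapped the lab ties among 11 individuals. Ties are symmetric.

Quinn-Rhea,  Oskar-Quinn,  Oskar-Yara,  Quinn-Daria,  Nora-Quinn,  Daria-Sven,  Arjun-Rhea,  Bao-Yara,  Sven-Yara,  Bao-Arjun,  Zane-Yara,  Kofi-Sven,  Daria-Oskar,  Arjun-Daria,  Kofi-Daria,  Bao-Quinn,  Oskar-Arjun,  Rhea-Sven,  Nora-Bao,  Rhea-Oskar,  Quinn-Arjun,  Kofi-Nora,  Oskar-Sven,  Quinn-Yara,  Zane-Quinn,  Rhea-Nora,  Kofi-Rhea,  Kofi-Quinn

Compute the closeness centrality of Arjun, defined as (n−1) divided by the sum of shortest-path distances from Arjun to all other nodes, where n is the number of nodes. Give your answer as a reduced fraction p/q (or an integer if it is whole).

Distances from Arjun: Bao:1, Daria:1, Kofi:2, Nora:2, Oskar:1, Quinn:1, Rhea:1, Sven:2, Yara:2, Zane:2. Sum = 15.
n = 11, so closeness = 10/15 = 2/3.

2/3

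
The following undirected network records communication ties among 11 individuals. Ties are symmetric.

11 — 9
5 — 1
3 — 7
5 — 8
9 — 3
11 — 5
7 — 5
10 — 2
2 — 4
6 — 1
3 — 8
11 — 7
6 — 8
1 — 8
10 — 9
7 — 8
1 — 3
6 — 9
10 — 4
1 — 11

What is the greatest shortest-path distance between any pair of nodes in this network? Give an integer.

Eccentricity of each node (its greatest distance to any other): 1:4, 2:4, 3:3, 4:4, 5:4, 6:3, 7:4, 8:4, 9:2, 10:3, 11:3.
The maximum eccentricity is 4, realized for instance by the pair 5–4 via 5 – 11 – 9 – 10 – 4. So the diameter is 4.

4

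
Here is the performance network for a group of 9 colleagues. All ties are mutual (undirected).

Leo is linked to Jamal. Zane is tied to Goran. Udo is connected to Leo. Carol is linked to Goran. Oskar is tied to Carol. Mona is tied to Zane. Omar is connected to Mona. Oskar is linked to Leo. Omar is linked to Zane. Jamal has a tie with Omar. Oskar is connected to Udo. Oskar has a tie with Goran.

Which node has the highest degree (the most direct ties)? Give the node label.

Oskar

Degrees — Carol:2, Goran:3, Jamal:2, Leo:3, Mona:2, Omar:3, Oskar:4, Udo:2, Zane:3.
The maximum is 4, attained only by Oskar.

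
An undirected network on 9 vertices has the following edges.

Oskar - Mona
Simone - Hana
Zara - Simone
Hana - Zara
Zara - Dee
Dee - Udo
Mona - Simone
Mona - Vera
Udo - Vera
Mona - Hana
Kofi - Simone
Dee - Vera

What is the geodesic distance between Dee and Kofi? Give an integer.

One shortest route is Dee – Zara – Simone – Kofi, which uses 3 edges, and at distance 2 from Dee we only reach {Hana, Mona, Simone}, which does not include Kofi. So d(Dee,Kofi) = 3.

3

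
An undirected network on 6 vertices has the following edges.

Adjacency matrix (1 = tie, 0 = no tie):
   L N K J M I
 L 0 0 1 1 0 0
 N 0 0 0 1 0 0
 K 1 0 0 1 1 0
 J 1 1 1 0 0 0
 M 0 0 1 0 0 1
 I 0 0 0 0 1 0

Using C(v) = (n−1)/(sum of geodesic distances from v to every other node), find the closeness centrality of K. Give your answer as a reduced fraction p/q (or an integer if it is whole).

Distances from K: I:2, J:1, L:1, M:1, N:2. Sum = 7.
n = 6, so closeness = 5/7.

5/7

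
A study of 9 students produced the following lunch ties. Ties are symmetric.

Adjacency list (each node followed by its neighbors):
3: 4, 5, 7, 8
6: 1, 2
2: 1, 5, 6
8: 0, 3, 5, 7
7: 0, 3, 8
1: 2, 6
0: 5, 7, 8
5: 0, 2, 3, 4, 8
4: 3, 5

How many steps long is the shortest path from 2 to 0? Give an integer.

One shortest route is 2 – 5 – 0, which uses 2 edges, and 2 and 0 are not directly tied, so nothing shorter exists. So d(2,0) = 2.

2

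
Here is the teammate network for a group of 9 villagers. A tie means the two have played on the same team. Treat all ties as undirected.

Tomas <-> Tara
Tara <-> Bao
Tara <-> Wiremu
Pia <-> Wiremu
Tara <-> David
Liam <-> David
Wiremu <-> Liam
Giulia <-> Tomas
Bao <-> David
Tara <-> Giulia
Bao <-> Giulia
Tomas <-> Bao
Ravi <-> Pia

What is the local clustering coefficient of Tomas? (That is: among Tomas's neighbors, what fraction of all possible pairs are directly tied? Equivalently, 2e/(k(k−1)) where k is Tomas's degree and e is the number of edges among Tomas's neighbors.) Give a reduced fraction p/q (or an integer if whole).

1

Tomas's neighbors: Bao, Giulia, and Tara (k = 3).
Possible neighbor pairs: C(3,2) = 3. Edges among them: Bao–Giulia, Bao–Tara, Giulia–Tara → e = 3.
Clustering(Tomas) = 3/3 = 1.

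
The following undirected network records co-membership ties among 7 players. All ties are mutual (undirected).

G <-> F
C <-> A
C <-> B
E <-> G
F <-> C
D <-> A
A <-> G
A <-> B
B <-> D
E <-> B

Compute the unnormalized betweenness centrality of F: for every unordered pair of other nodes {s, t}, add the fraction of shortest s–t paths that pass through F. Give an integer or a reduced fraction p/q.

Pairs whose geodesics pass through F — G–C: 1/2.
All other pairs contribute 0.
Summing the contributions gives betweenness(F) = 1/2.

1/2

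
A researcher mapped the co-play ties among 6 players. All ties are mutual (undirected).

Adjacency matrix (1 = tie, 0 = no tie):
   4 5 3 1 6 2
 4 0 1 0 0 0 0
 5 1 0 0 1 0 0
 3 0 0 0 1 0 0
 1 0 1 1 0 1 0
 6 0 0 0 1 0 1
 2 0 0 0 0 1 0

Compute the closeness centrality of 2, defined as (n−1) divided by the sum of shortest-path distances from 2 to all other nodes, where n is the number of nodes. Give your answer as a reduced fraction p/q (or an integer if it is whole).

5/13

Distances from 2: 1:2, 3:3, 4:4, 5:3, 6:1. Sum = 13.
n = 6, so closeness = 5/13.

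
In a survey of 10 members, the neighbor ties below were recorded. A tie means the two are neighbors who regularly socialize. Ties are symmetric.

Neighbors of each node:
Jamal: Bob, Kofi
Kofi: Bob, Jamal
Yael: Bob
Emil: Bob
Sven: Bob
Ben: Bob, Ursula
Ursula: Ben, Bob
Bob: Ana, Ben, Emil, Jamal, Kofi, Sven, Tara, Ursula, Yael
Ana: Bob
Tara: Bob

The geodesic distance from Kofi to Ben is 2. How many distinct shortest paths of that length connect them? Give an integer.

The shortest distance is 2, and the only length-2 path is Kofi–Bob–Ben. So there is exactly 1 shortest path.

1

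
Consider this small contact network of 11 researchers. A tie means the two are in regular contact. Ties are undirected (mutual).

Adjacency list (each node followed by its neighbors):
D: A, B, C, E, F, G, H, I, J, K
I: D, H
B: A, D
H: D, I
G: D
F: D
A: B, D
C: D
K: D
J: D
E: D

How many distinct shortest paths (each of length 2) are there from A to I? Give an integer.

1

The shortest distance is 2, and the only length-2 path is A–D–I. So there is exactly 1 shortest path.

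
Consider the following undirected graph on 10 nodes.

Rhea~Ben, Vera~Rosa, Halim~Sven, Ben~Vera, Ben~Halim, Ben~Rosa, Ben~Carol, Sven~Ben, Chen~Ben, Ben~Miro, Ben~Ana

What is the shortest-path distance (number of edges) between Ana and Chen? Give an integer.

2

One shortest route is Ana – Ben – Chen, which uses 2 edges, and Ana and Chen are not directly tied, so nothing shorter exists. So d(Ana,Chen) = 2.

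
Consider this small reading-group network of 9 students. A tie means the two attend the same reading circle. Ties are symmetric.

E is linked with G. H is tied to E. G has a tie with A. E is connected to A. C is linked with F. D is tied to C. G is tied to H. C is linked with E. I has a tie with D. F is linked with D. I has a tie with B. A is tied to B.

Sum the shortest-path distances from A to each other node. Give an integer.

Distances from A: B:1, C:2, D:3, E:1, F:3, G:1, H:2, I:2.
Sum = 1 + 2 + 3 + 1 + 3 + 1 + 2 + 2 = 15.

15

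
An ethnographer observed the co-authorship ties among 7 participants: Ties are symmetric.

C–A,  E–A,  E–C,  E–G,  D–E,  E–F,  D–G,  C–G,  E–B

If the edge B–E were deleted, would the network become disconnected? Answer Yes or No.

Yes

Without the B–E edge there is no alternate route between B and E, so the network disconnects. It is a bridge.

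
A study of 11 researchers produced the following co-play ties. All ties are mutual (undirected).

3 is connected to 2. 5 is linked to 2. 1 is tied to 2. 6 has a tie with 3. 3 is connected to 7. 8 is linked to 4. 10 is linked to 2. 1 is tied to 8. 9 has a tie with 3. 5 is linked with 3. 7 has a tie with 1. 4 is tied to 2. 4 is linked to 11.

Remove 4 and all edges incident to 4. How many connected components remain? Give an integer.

2

Without 4, the remaining ties split the others into: {1, 2, 3, 5, 6, 7, 8, 9, 10}; {11}.
That's 2 separate components.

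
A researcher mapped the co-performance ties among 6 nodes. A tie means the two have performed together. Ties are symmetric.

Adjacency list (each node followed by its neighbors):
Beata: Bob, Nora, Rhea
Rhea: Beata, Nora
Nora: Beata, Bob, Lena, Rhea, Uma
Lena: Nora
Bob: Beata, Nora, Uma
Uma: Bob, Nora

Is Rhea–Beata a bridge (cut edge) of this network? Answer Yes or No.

Even without that edge, Rhea still reaches Beata via Rhea – Nora – Beata, so the network stays connected. Not a bridge.

No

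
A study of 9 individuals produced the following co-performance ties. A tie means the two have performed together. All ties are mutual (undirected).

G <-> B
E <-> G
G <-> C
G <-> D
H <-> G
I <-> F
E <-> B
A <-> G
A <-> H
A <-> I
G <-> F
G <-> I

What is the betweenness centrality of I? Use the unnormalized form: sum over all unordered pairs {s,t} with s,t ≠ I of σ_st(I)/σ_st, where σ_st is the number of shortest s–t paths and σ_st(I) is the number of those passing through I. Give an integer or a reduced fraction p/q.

1/2

Pairs whose geodesics pass through I — A–F: 1/2.
All other pairs contribute 0.
Summing the contributions gives betweenness(I) = 1/2.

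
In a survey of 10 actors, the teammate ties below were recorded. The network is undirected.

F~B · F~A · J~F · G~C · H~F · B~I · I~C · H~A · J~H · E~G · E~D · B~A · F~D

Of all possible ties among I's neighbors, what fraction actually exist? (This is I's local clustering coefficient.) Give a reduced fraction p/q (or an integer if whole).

0

I's neighbors: B and C (k = 2).
Possible neighbor pairs: C(2,2) = 1. Edges among them: none → e = 0.
Clustering(I) = 0/1.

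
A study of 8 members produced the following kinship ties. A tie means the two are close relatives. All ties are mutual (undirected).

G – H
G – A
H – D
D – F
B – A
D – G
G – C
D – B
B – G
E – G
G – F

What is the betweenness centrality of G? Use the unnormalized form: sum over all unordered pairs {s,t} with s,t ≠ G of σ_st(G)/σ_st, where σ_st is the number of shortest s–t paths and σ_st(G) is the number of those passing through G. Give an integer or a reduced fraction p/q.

Pairs whose geodesics pass through G — F–C: 1; F–H: 1/2; F–E: 1; F–A: 1; F–B: 1/2; C–H: 1; C–E: 1; C–A: 1; C–B: 1; C–D: 1; H–E: 1; H–A: 1; H–B: 1/2; E–A: 1 … (+3 more pairs).
All other pairs contribute 0.
Summing the contributions gives betweenness(G) = 15.

15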